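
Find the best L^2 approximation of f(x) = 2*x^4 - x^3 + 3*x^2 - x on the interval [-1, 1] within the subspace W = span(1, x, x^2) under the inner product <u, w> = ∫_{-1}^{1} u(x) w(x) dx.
g(x) = 33*x^2/7 - 8*x/5 - 6/35

The best approximation g ∈ W is the orthogonal projection of f onto W. Writing g = a_0 + a_1 x + a_2 x^2, the coefficients solve the normal equations G · a = b where
  G_{ij} = <φ_i, φ_j> and b_i = <f, φ_i>, with φ_0 = 1, φ_1 = x, φ_2 = x^2.
G =
  [2, 0, 2/3]
  [0, 2/3, 0]
  [2/3, 0, 2/5],
b = (14/5, -16/15, 62/35).
Solving gives a_0 = -6/35, a_1 = -8/5, a_2 = 33/7, so
  g(x) = 33*x^2/7 - 8*x/5 - 6/35.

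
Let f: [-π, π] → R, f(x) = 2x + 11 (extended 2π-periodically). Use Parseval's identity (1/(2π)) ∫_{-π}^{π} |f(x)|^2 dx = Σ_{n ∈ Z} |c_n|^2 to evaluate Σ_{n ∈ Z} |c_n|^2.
Σ |c_n|^2 = 4π^2/3 + 121

Expand and integrate term by term over [-π, π]:
  ∫ (2x)^2 dx = 4·(2π^3/3); ∫ 2·2·(11)·x dx = 0 (odd integrand); ∫ 11^2 dx = 121·2π.
So (1/(2π)) ∫_{-π}^{π} (2x + 11)^2 dx = 4π^2/3 + 121 = 4π^2/3 + 121.
Parseval ⇒ Σ |c_n|^2 = 4π^2/3 + 121.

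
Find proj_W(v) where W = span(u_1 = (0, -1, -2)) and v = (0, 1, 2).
proj_W(v) = (0, 1, 2)

Set up U = [u_1 | ... | u_1] ∈ R^(3×1). The projector onto W = col(U) is P = U (U^T U)^(-1) U^T.
Compute U^T U =
  [5],
and U^T v = (-5).
Solve U^T U · c = U^T v for the coefficients: c = (-1). The projection is proj_W(v) = U c.
Check: (v - proj_W(v)) · u_1 = 0  (should be 0).
Result: proj_W(v) = (0, 1, 2).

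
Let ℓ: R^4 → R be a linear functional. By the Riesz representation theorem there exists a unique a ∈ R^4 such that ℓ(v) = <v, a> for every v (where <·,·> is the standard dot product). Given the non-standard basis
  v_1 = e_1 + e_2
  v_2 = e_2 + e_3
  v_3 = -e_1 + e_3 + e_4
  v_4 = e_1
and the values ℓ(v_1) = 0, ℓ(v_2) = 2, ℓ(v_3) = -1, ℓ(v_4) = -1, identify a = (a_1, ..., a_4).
a = (-1, 1, 1, -3)

Write a = (a_1, ..., a_4) in the standard basis. For each basis vector v_i, ℓ(v_i) = <v_i, a> is a linear equation in the a_j's. Collect the n equations into a matrix system V a = ℓ, where row i of V is v_i (expressed in the standard basis). Since V is invertible (lower-triangular with 1s on the diagonal, up to permutation), solve by back-substitution:
  V =
[[1, 1, 0, 0],
 [0, 1, 1, 0],
 [-1, 0, 1, 1],
 [1, 0, 0, 0]]
  V a = (0, 2, -1, -1)
Solving gives a = (-1, 1, 1, -3).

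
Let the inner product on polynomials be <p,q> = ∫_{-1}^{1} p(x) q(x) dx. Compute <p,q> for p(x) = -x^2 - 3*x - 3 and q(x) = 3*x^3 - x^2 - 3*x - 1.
<p,q> = 172/15

Expand the product: p(x)·q(x) = -3*x^5 - 8*x^4 - 3*x^3 + 13*x^2 + 12*x + 3.
∫_{-1}^{1} of each monomial x^k gives [2/(k+1) if k even, 0 if k odd]. Integrating term-by-term (or equivalently evaluating the antiderivative F(x) = -x^6/2 - 8*x^5/5 - 3*x^4/4 + 13*x^3/3 + 6*x^2 + 3*x at the endpoints):
  F(1) − F(−1) = 629/60 − (-59/60) = 172/15.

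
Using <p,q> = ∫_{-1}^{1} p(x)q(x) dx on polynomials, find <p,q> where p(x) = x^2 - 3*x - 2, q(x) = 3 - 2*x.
<p,q> = -6

Expand the product: p(x)·q(x) = -2*x^3 + 9*x^2 - 5*x - 6.
∫_{-1}^{1} of each monomial x^k gives [2/(k+1) if k even, 0 if k odd]. Integrating term-by-term (or equivalently evaluating the antiderivative F(x) = -x^4/2 + 3*x^3 - 5*x^2/2 - 6*x at the endpoints):
  F(1) − F(−1) = -6 − (0) = -6.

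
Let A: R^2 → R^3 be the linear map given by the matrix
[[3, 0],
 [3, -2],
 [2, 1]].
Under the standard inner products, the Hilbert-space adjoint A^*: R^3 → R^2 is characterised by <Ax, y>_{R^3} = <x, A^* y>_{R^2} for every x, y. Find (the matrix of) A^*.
A^* = A^T =
[[3, 3, 2],
 [0, -2, 1]]

For real matrices with standard dot products, the defining identity <Ax, y> = <x, A^* y> gives (Ax)^T y = x^T (A^*) y, i.e. x^T A^T y = x^T (A^*) y. Since this holds for all x, y, we must have A^* = A^T. Therefore
A^* =
[[3, 3, 2],
 [0, -2, 1]].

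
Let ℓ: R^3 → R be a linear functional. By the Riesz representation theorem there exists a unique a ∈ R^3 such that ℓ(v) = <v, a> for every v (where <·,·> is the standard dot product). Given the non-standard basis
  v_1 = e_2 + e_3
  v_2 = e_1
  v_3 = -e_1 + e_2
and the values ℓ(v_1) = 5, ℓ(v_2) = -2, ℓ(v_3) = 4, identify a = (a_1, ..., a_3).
a = (-2, 2, 3)

Write a = (a_1, ..., a_3) in the standard basis. For each basis vector v_i, ℓ(v_i) = <v_i, a> is a linear equation in the a_j's. Collect the n equations into a matrix system V a = ℓ, where row i of V is v_i (expressed in the standard basis). Since V is invertible (lower-triangular with 1s on the diagonal, up to permutation), solve by back-substitution:
  V =
[[0, 1, 1],
 [1, 0, 0],
 [-1, 1, 0]]
  V a = (5, -2, 4)
Solving gives a = (-2, 2, 3).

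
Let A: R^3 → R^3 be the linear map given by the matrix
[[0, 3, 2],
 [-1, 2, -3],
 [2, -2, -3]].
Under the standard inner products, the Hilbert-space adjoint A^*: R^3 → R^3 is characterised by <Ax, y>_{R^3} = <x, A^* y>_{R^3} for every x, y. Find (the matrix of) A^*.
A^* = A^T =
[[0, -1, 2],
 [3, 2, -2],
 [2, -3, -3]]

For real matrices with standard dot products, the defining identity <Ax, y> = <x, A^* y> gives (Ax)^T y = x^T (A^*) y, i.e. x^T A^T y = x^T (A^*) y. Since this holds for all x, y, we must have A^* = A^T. Therefore
A^* =
[[0, -1, 2],
 [3, 2, -2],
 [2, -3, -3]].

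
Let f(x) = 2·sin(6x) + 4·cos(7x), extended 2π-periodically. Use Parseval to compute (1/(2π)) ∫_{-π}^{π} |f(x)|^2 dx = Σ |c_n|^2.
Σ |c_n|^2 = 10

Expand |f|^2 and use orthogonality of {sin(nx), cos(mx)} on [-π, π]:
  ∫_{-π}^{π} sin(nx)^2 dx = π, ∫ cos(mx)^2 dx = π, and cross terms integrate to 0.
So ∫_{-π}^{π} f(x)^2 dx = 2^2 · π + 4^2 · π = (4 + 16)π.
Divide by 2π: (4 + 16)/2 = 10.
By Parseval, this equals Σ |c_n|^2.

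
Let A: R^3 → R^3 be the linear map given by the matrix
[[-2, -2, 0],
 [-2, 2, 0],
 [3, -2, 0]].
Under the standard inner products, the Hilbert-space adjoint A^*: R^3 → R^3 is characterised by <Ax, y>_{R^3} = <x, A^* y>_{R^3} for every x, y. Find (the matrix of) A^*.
A^* = A^T =
[[-2, -2, 3],
 [-2, 2, -2],
 [0, 0, 0]]

For real matrices with standard dot products, the defining identity <Ax, y> = <x, A^* y> gives (Ax)^T y = x^T (A^*) y, i.e. x^T A^T y = x^T (A^*) y. Since this holds for all x, y, we must have A^* = A^T. Therefore
A^* =
[[-2, -2, 3],
 [-2, 2, -2],
 [0, 0, 0]].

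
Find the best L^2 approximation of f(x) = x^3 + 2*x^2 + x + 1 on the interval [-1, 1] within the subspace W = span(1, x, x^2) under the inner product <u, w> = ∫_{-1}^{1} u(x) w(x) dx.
g(x) = 2*x^2 + 8*x/5 + 1

The best approximation g ∈ W is the orthogonal projection of f onto W. Writing g = a_0 + a_1 x + a_2 x^2, the coefficients solve the normal equations G · a = b where
  G_{ij} = <φ_i, φ_j> and b_i = <f, φ_i>, with φ_0 = 1, φ_1 = x, φ_2 = x^2.
G =
  [2, 0, 2/3]
  [0, 2/3, 0]
  [2/3, 0, 2/5],
b = (10/3, 16/15, 22/15).
Solving gives a_0 = 1, a_1 = 8/5, a_2 = 2, so
  g(x) = 2*x^2 + 8*x/5 + 1.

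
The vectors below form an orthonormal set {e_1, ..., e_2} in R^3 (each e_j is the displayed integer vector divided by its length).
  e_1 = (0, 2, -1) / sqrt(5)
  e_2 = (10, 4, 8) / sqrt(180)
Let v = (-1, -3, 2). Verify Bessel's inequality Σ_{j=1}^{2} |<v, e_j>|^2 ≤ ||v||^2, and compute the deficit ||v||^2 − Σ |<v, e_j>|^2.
Σ |<v, e_j>|^2 = 13; ||v||^2 = 14; deficit = 1

Write each e_j = u_j / sqrt(<u_j, u_j>) where u_j is the displayed integer vector. Then <v, e_j> = <v, u_j> / sqrt(<u_j, u_j>), so |<v, e_j>|^2 = <v, u_j>^2 / <u_j, u_j>.
Coefficients: <v, e_1> = -8/sqrt(5), <v, e_2> = -6/sqrt(180).
Square and sum: Σ |<v, e_j>|^2 = 13.
Compute ||v||^2 = v·v = 14.
Deficit = 14 − 13 = 1 ≥ 0, confirming Bessel's inequality. (The deficit equals ||v − Σ <v,e_j> e_j||^2, the squared distance from v to span{e_j}.)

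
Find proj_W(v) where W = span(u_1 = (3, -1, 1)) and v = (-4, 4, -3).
proj_W(v) = (-57/11, 19/11, -19/11)

Set up U = [u_1 | ... | u_1] ∈ R^(3×1). The projector onto W = col(U) is P = U (U^T U)^(-1) U^T.
Compute U^T U =
  [11],
and U^T v = (-19).
Solve U^T U · c = U^T v for the coefficients: c = (-19/11). The projection is proj_W(v) = U c.
Check: (v - proj_W(v)) · u_1 = 0  (should be 0).
Result: proj_W(v) = (-57/11, 19/11, -19/11).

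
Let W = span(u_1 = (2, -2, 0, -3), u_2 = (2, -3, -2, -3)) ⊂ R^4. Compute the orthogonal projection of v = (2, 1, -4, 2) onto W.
proj_W(v) = (-68/81, -59/81, -254/81, 34/27)

Set up U = [u_1 | ... | u_2] ∈ R^(4×2). The projector onto W = col(U) is P = U (U^T U)^(-1) U^T.
Compute U^T U =
  [17, 19]
  [19, 26],
and U^T v = (-4, 3).
Solve U^T U · c = U^T v for the coefficients: c = (-161/81, 127/81). The projection is proj_W(v) = U c.
Check: (v - proj_W(v)) · u_1 = 0  (should be 0).
Check: (v - proj_W(v)) · u_2 = 0  (should be 0).
Result: proj_W(v) = (-68/81, -59/81, -254/81, 34/27).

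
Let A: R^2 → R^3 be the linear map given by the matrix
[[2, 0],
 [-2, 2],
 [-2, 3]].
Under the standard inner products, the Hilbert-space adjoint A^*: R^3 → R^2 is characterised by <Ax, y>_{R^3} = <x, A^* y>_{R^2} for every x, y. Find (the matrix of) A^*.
A^* = A^T =
[[2, -2, -2],
 [0, 2, 3]]

For real matrices with standard dot products, the defining identity <Ax, y> = <x, A^* y> gives (Ax)^T y = x^T (A^*) y, i.e. x^T A^T y = x^T (A^*) y. Since this holds for all x, y, we must have A^* = A^T. Therefore
A^* =
[[2, -2, -2],
 [0, 2, 3]].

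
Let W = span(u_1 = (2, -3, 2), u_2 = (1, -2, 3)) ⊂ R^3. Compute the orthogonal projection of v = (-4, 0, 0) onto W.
proj_W(v) = (-34/21, 40/21, 10/21)

Set up U = [u_1 | ... | u_2] ∈ R^(3×2). The projector onto W = col(U) is P = U (U^T U)^(-1) U^T.
Compute U^T U =
  [17, 14]
  [14, 14],
and U^T v = (-8, -4).
Solve U^T U · c = U^T v for the coefficients: c = (-4/3, 22/21). The projection is proj_W(v) = U c.
Check: (v - proj_W(v)) · u_1 = 0  (should be 0).
Check: (v - proj_W(v)) · u_2 = 0  (should be 0).
Result: proj_W(v) = (-34/21, 40/21, 10/21).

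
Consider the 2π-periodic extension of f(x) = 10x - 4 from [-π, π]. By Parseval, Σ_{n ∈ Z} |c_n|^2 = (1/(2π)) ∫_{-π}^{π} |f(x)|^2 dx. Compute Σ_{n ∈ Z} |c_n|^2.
Σ |c_n|^2 = 100π^2/3 + 16

Expand and integrate term by term over [-π, π]:
  ∫ (10x)^2 dx = 100·(2π^3/3); ∫ 2·10·(-4)·x dx = 0 (odd integrand); ∫ (-4)^2 dx = 16·2π.
So (1/(2π)) ∫_{-π}^{π} (10x - 4)^2 dx = 100π^2/3 + 16 = 100π^2/3 + 16.
Parseval ⇒ Σ |c_n|^2 = 100π^2/3 + 16.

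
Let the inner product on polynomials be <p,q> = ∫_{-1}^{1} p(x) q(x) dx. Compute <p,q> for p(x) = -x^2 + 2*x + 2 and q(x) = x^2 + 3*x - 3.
<p,q> = -76/15

Expand the product: p(x)·q(x) = -x^4 - x^3 + 11*x^2 - 6.
∫_{-1}^{1} of each monomial x^k gives [2/(k+1) if k even, 0 if k odd]. Integrating term-by-term (or equivalently evaluating the antiderivative F(x) = -x^5/5 - x^4/4 + 11*x^3/3 - 6*x at the endpoints):
  F(1) − F(−1) = -167/60 − (137/60) = -76/15.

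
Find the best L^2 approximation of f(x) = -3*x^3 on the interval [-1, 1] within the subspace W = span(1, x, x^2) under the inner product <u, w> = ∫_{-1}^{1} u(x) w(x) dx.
g(x) = -9*x/5

The best approximation g ∈ W is the orthogonal projection of f onto W. Writing g = a_0 + a_1 x + a_2 x^2, the coefficients solve the normal equations G · a = b where
  G_{ij} = <φ_i, φ_j> and b_i = <f, φ_i>, with φ_0 = 1, φ_1 = x, φ_2 = x^2.
G =
  [2, 0, 2/3]
  [0, 2/3, 0]
  [2/3, 0, 2/5],
b = (0, -6/5, 0).
Solving gives a_0 = 0, a_1 = -9/5, a_2 = 0, so
  g(x) = -9*x/5.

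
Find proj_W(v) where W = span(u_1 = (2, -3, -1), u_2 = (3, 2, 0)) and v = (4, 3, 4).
proj_W(v) = (313/91, 699/182, 5/14)

Set up U = [u_1 | ... | u_2] ∈ R^(3×2). The projector onto W = col(U) is P = U (U^T U)^(-1) U^T.
Compute U^T U =
  [14, 0]
  [0, 13],
and U^T v = (-5, 18).
Solve U^T U · c = U^T v for the coefficients: c = (-5/14, 18/13). The projection is proj_W(v) = U c.
Check: (v - proj_W(v)) · u_1 = 0  (should be 0).
Check: (v - proj_W(v)) · u_2 = 0  (should be 0).
Result: proj_W(v) = (313/91, 699/182, 5/14).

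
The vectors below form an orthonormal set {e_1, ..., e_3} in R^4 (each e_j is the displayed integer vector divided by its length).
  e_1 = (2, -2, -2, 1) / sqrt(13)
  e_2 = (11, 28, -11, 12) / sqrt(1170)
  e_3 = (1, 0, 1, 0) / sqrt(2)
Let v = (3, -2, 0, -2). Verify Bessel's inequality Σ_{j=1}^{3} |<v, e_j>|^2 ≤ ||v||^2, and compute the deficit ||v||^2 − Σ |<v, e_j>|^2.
Σ |<v, e_j>|^2 = 509/45; ||v||^2 = 17; deficit = 256/45

Write each e_j = u_j / sqrt(<u_j, u_j>) where u_j is the displayed integer vector. Then <v, e_j> = <v, u_j> / sqrt(<u_j, u_j>), so |<v, e_j>|^2 = <v, u_j>^2 / <u_j, u_j>.
Coefficients: <v, e_1> = 8/sqrt(13), <v, e_2> = -47/sqrt(1170), <v, e_3> = 3/sqrt(2).
Square and sum: Σ |<v, e_j>|^2 = 509/45.
Compute ||v||^2 = v·v = 17.
Deficit = 17 − 509/45 = 256/45 ≥ 0, confirming Bessel's inequality. (The deficit equals ||v − Σ <v,e_j> e_j||^2, the squared distance from v to span{e_j}.)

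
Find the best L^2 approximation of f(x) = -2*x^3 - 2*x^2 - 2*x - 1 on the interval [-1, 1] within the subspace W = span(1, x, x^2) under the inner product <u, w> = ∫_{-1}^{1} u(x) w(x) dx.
g(x) = -2*x^2 - 16*x/5 - 1

The best approximation g ∈ W is the orthogonal projection of f onto W. Writing g = a_0 + a_1 x + a_2 x^2, the coefficients solve the normal equations G · a = b where
  G_{ij} = <φ_i, φ_j> and b_i = <f, φ_i>, with φ_0 = 1, φ_1 = x, φ_2 = x^2.
G =
  [2, 0, 2/3]
  [0, 2/3, 0]
  [2/3, 0, 2/5],
b = (-10/3, -32/15, -22/15).
Solving gives a_0 = -1, a_1 = -16/5, a_2 = -2, so
  g(x) = -2*x^2 - 16*x/5 - 1.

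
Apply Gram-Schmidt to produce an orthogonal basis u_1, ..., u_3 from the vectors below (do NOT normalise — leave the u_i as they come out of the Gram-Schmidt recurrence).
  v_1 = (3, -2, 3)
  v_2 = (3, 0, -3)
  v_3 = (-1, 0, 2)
Orthogonal basis:
  u_1 = (3, -2, 3)
  u_2 = (3, 0, -3)
  u_3 = (1/11, 3/11, 1/11)

Apply the Gram-Schmidt recurrence
  u_1 = v_1
  u_i = v_i − Σ_{j<i} ((v_i · u_j) / (u_j · u_j)) · u_j.

Step by step this gives:
  u_1 = (3, -2, 3)
  u_2 = (3, 0, -3)
  u_3 = (1/11, 3/11, 1/11)

Orthogonality check:
  u_2 · u_1 = 0 (should be 0)
  u_3 · u_1 = 0 (should be 0)
  u_3 · u_2 = 0 (should be 0)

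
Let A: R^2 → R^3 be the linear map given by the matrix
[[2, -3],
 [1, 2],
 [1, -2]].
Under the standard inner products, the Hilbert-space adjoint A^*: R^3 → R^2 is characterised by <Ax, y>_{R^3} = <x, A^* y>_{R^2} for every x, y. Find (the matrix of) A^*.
A^* = A^T =
[[2, 1, 1],
 [-3, 2, -2]]

For real matrices with standard dot products, the defining identity <Ax, y> = <x, A^* y> gives (Ax)^T y = x^T (A^*) y, i.e. x^T A^T y = x^T (A^*) y. Since this holds for all x, y, we must have A^* = A^T. Therefore
A^* =
[[2, 1, 1],
 [-3, 2, -2]].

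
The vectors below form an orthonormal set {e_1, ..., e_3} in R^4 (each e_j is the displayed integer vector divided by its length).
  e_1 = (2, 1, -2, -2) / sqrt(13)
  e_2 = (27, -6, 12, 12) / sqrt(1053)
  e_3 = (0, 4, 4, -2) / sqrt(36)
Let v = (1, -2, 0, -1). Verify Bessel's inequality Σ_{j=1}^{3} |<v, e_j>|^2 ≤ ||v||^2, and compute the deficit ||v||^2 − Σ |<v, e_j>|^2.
Σ |<v, e_j>|^2 = 2; ||v||^2 = 6; deficit = 4

Write each e_j = u_j / sqrt(<u_j, u_j>) where u_j is the displayed integer vector. Then <v, e_j> = <v, u_j> / sqrt(<u_j, u_j>), so |<v, e_j>|^2 = <v, u_j>^2 / <u_j, u_j>.
Coefficients: <v, e_1> = 2/sqrt(13), <v, e_2> = 27/sqrt(1053), <v, e_3> = -6/sqrt(36).
Square and sum: Σ |<v, e_j>|^2 = 2.
Compute ||v||^2 = v·v = 6.
Deficit = 6 − 2 = 4 ≥ 0, confirming Bessel's inequality. (The deficit equals ||v − Σ <v,e_j> e_j||^2, the squared distance from v to span{e_j}.)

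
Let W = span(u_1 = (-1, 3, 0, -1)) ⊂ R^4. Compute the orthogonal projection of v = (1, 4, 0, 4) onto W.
proj_W(v) = (-7/11, 21/11, 0, -7/11)

Set up U = [u_1 | ... | u_1] ∈ R^(4×1). The projector onto W = col(U) is P = U (U^T U)^(-1) U^T.
Compute U^T U =
  [11],
and U^T v = (7).
Solve U^T U · c = U^T v for the coefficients: c = (7/11). The projection is proj_W(v) = U c.
Check: (v - proj_W(v)) · u_1 = 0  (should be 0).
Result: proj_W(v) = (-7/11, 21/11, 0, -7/11).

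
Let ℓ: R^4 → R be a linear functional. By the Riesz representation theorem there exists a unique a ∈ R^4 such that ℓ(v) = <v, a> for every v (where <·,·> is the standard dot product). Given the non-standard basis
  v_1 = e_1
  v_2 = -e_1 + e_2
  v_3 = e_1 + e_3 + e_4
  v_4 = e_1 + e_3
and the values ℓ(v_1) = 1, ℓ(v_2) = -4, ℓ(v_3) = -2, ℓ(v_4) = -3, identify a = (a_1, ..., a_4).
a = (1, -3, -4, 1)

Write a = (a_1, ..., a_4) in the standard basis. For each basis vector v_i, ℓ(v_i) = <v_i, a> is a linear equation in the a_j's. Collect the n equations into a matrix system V a = ℓ, where row i of V is v_i (expressed in the standard basis). Since V is invertible (lower-triangular with 1s on the diagonal, up to permutation), solve by back-substitution:
  V =
[[1, 0, 0, 0],
 [-1, 1, 0, 0],
 [1, 0, 1, 1],
 [1, 0, 1, 0]]
  V a = (1, -4, -2, -3)
Solving gives a = (1, -3, -4, 1).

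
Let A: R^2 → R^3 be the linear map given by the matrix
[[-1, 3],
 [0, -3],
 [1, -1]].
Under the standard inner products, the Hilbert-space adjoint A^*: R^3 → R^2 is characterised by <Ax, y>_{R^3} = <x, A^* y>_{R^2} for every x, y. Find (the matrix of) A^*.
A^* = A^T =
[[-1, 0, 1],
 [3, -3, -1]]

For real matrices with standard dot products, the defining identity <Ax, y> = <x, A^* y> gives (Ax)^T y = x^T (A^*) y, i.e. x^T A^T y = x^T (A^*) y. Since this holds for all x, y, we must have A^* = A^T. Therefore
A^* =
[[-1, 0, 1],
 [3, -3, -1]].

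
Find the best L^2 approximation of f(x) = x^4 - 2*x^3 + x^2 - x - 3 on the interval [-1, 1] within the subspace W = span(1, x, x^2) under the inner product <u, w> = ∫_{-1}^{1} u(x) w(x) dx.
g(x) = 13*x^2/7 - 11*x/5 - 108/35

The best approximation g ∈ W is the orthogonal projection of f onto W. Writing g = a_0 + a_1 x + a_2 x^2, the coefficients solve the normal equations G · a = b where
  G_{ij} = <φ_i, φ_j> and b_i = <f, φ_i>, with φ_0 = 1, φ_1 = x, φ_2 = x^2.
G =
  [2, 0, 2/3]
  [0, 2/3, 0]
  [2/3, 0, 2/5],
b = (-74/15, -22/15, -46/35).
Solving gives a_0 = -108/35, a_1 = -11/5, a_2 = 13/7, so
  g(x) = 13*x^2/7 - 11*x/5 - 108/35.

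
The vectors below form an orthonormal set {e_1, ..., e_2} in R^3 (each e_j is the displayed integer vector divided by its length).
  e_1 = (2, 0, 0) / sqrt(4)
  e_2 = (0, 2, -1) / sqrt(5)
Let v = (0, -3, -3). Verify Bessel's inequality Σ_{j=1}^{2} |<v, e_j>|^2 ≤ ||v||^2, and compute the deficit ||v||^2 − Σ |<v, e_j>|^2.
Σ |<v, e_j>|^2 = 9/5; ||v||^2 = 18; deficit = 81/5

Write each e_j = u_j / sqrt(<u_j, u_j>) where u_j is the displayed integer vector. Then <v, e_j> = <v, u_j> / sqrt(<u_j, u_j>), so |<v, e_j>|^2 = <v, u_j>^2 / <u_j, u_j>.
Coefficients: <v, e_1> = 0/sqrt(4), <v, e_2> = -3/sqrt(5).
Square and sum: Σ |<v, e_j>|^2 = 9/5.
Compute ||v||^2 = v·v = 18.
Deficit = 18 − 9/5 = 81/5 ≥ 0, confirming Bessel's inequality. (The deficit equals ||v − Σ <v,e_j> e_j||^2, the squared distance from v to span{e_j}.)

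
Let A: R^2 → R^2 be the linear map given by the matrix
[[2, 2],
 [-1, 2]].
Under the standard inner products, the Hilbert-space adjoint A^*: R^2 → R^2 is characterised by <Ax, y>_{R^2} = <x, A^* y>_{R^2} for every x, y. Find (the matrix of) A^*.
A^* = A^T =
[[2, -1],
 [2, 2]]

For real matrices with standard dot products, the defining identity <Ax, y> = <x, A^* y> gives (Ax)^T y = x^T (A^*) y, i.e. x^T A^T y = x^T (A^*) y. Since this holds for all x, y, we must have A^* = A^T. Therefore
A^* =
[[2, -1],
 [2, 2]].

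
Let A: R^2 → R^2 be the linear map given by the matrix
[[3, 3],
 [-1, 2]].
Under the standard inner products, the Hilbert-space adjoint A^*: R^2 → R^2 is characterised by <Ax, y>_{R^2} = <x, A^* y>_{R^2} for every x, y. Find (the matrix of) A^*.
A^* = A^T =
[[3, -1],
 [3, 2]]

For real matrices with standard dot products, the defining identity <Ax, y> = <x, A^* y> gives (Ax)^T y = x^T (A^*) y, i.e. x^T A^T y = x^T (A^*) y. Since this holds for all x, y, we must have A^* = A^T. Therefore
A^* =
[[3, -1],
 [3, 2]].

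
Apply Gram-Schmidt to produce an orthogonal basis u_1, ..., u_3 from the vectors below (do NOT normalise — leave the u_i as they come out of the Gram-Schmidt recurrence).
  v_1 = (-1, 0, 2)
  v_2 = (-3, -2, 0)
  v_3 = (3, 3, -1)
Orthogonal basis:
  u_1 = (-1, 0, 2)
  u_2 = (-12/5, -2, -6/5)
  u_3 = (-4/7, 6/7, -2/7)

Apply the Gram-Schmidt recurrence
  u_1 = v_1
  u_i = v_i − Σ_{j<i} ((v_i · u_j) / (u_j · u_j)) · u_j.

Step by step this gives:
  u_1 = (-1, 0, 2)
  u_2 = (-12/5, -2, -6/5)
  u_3 = (-4/7, 6/7, -2/7)

Orthogonality check:
  u_2 · u_1 = 0 (should be 0)
  u_3 · u_1 = 0 (should be 0)
  u_3 · u_2 = 0 (should be 0)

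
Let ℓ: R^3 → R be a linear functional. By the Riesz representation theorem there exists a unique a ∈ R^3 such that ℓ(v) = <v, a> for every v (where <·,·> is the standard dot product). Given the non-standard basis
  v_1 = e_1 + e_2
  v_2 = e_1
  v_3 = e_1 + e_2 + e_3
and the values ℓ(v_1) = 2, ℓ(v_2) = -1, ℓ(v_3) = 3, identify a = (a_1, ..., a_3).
a = (-1, 3, 1)

Write a = (a_1, ..., a_3) in the standard basis. For each basis vector v_i, ℓ(v_i) = <v_i, a> is a linear equation in the a_j's. Collect the n equations into a matrix system V a = ℓ, where row i of V is v_i (expressed in the standard basis). Since V is invertible (lower-triangular with 1s on the diagonal, up to permutation), solve by back-substitution:
  V =
[[1, 1, 0],
 [1, 0, 0],
 [1, 1, 1]]
  V a = (2, -1, 3)
Solving gives a = (-1, 3, 1).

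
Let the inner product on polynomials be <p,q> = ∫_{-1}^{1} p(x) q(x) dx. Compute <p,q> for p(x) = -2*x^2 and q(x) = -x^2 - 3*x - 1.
<p,q> = 32/15

Expand the product: p(x)·q(x) = 2*x^4 + 6*x^3 + 2*x^2.
∫_{-1}^{1} of each monomial x^k gives [2/(k+1) if k even, 0 if k odd]. Integrating term-by-term (or equivalently evaluating the antiderivative F(x) = 2*x^5/5 + 3*x^4/2 + 2*x^3/3 at the endpoints):
  F(1) − F(−1) = 77/30 − (13/30) = 32/15.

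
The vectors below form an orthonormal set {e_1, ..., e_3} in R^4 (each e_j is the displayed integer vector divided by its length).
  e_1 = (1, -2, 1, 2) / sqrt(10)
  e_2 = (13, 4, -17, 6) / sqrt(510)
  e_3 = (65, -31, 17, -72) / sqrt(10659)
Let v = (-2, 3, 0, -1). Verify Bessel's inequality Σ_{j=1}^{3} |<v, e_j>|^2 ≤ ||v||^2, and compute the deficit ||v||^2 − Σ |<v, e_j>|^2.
Σ |<v, e_j>|^2 = 2701/209; ||v||^2 = 14; deficit = 225/209

Write each e_j = u_j / sqrt(<u_j, u_j>) where u_j is the displayed integer vector. Then <v, e_j> = <v, u_j> / sqrt(<u_j, u_j>), so |<v, e_j>|^2 = <v, u_j>^2 / <u_j, u_j>.
Coefficients: <v, e_1> = -10/sqrt(10), <v, e_2> = -20/sqrt(510), <v, e_3> = -151/sqrt(10659).
Square and sum: Σ |<v, e_j>|^2 = 2701/209.
Compute ||v||^2 = v·v = 14.
Deficit = 14 − 2701/209 = 225/209 ≥ 0, confirming Bessel's inequality. (The deficit equals ||v − Σ <v,e_j> e_j||^2, the squared distance from v to span{e_j}.)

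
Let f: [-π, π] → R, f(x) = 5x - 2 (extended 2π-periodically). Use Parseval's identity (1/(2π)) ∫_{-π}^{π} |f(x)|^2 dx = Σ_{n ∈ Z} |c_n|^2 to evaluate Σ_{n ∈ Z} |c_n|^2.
Σ |c_n|^2 = 25π^2/3 + 4

Expand and integrate term by term over [-π, π]:
  ∫ (5x)^2 dx = 25·(2π^3/3); ∫ 2·5·(-2)·x dx = 0 (odd integrand); ∫ (-2)^2 dx = 4·2π.
So (1/(2π)) ∫_{-π}^{π} (5x - 2)^2 dx = 25π^2/3 + 4 = 25π^2/3 + 4.
Parseval ⇒ Σ |c_n|^2 = 25π^2/3 + 4.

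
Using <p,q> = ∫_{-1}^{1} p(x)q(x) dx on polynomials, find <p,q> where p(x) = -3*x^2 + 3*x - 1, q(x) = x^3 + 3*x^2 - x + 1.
<p,q> = -52/5

Expand the product: p(x)·q(x) = -3*x^5 - 6*x^4 + 11*x^3 - 9*x^2 + 4*x - 1.
∫_{-1}^{1} of each monomial x^k gives [2/(k+1) if k even, 0 if k odd]. Integrating term-by-term (or equivalently evaluating the antiderivative F(x) = -x^6/2 - 6*x^5/5 + 11*x^4/4 - 3*x^3 + 2*x^2 - x at the endpoints):
  F(1) − F(−1) = -19/20 − (189/20) = -52/5.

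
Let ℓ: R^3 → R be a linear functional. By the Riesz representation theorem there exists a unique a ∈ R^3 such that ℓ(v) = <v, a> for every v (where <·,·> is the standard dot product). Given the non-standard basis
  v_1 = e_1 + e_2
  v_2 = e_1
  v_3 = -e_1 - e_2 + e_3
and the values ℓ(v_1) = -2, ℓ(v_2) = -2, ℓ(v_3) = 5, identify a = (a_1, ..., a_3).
a = (-2, 0, 3)

Write a = (a_1, ..., a_3) in the standard basis. For each basis vector v_i, ℓ(v_i) = <v_i, a> is a linear equation in the a_j's. Collect the n equations into a matrix system V a = ℓ, where row i of V is v_i (expressed in the standard basis). Since V is invertible (lower-triangular with 1s on the diagonal, up to permutation), solve by back-substitution:
  V =
[[1, 1, 0],
 [1, 0, 0],
 [-1, -1, 1]]
  V a = (-2, -2, 5)
Solving gives a = (-2, 0, 3).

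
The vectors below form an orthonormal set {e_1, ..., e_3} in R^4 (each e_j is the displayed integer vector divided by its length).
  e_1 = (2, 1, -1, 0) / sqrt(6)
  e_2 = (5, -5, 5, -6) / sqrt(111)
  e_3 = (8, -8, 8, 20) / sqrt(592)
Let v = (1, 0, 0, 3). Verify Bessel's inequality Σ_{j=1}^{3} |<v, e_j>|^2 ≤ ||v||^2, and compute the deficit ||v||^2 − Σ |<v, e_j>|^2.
Σ |<v, e_j>|^2 = 10; ||v||^2 = 10; deficit = 0

Write each e_j = u_j / sqrt(<u_j, u_j>) where u_j is the displayed integer vector. Then <v, e_j> = <v, u_j> / sqrt(<u_j, u_j>), so |<v, e_j>|^2 = <v, u_j>^2 / <u_j, u_j>.
Coefficients: <v, e_1> = 2/sqrt(6), <v, e_2> = -13/sqrt(111), <v, e_3> = 68/sqrt(592).
Square and sum: Σ |<v, e_j>|^2 = 10.
Compute ||v||^2 = v·v = 10.
Deficit = 10 − 10 = 0 ≥ 0, confirming Bessel's inequality. (The deficit equals ||v − Σ <v,e_j> e_j||^2, the squared distance from v to span{e_j}.)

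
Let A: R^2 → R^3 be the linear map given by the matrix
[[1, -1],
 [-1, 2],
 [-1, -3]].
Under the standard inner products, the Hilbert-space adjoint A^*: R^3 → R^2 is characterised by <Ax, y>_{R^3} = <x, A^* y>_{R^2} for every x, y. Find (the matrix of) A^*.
A^* = A^T =
[[1, -1, -1],
 [-1, 2, -3]]

For real matrices with standard dot products, the defining identity <Ax, y> = <x, A^* y> gives (Ax)^T y = x^T (A^*) y, i.e. x^T A^T y = x^T (A^*) y. Since this holds for all x, y, we must have A^* = A^T. Therefore
A^* =
[[1, -1, -1],
 [-1, 2, -3]].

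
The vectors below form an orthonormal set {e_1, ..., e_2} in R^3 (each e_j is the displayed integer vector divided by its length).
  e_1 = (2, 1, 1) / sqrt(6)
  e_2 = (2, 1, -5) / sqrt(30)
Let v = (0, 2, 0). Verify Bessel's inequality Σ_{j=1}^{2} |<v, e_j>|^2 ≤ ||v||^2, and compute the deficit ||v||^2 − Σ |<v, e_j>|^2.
Σ |<v, e_j>|^2 = 4/5; ||v||^2 = 4; deficit = 16/5

Write each e_j = u_j / sqrt(<u_j, u_j>) where u_j is the displayed integer vector. Then <v, e_j> = <v, u_j> / sqrt(<u_j, u_j>), so |<v, e_j>|^2 = <v, u_j>^2 / <u_j, u_j>.
Coefficients: <v, e_1> = 2/sqrt(6), <v, e_2> = 2/sqrt(30).
Square and sum: Σ |<v, e_j>|^2 = 4/5.
Compute ||v||^2 = v·v = 4.
Deficit = 4 − 4/5 = 16/5 ≥ 0, confirming Bessel's inequality. (The deficit equals ||v − Σ <v,e_j> e_j||^2, the squared distance from v to span{e_j}.)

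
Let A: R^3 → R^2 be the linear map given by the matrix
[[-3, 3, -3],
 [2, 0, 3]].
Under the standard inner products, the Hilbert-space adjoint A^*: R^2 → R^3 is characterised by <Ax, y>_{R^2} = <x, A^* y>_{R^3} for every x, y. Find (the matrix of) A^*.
A^* = A^T =
[[-3, 2],
 [3, 0],
 [-3, 3]]

For real matrices with standard dot products, the defining identity <Ax, y> = <x, A^* y> gives (Ax)^T y = x^T (A^*) y, i.e. x^T A^T y = x^T (A^*) y. Since this holds for all x, y, we must have A^* = A^T. Therefore
A^* =
[[-3, 2],
 [3, 0],
 [-3, 3]].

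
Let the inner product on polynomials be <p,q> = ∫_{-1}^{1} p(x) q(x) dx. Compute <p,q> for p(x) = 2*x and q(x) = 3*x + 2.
<p,q> = 4

Expand the product: p(x)·q(x) = 6*x^2 + 4*x.
∫_{-1}^{1} of each monomial x^k gives [2/(k+1) if k even, 0 if k odd]. Integrating term-by-term (or equivalently evaluating the antiderivative F(x) = 2*x^3 + 2*x^2 at the endpoints):
  F(1) − F(−1) = 4 − (0) = 4.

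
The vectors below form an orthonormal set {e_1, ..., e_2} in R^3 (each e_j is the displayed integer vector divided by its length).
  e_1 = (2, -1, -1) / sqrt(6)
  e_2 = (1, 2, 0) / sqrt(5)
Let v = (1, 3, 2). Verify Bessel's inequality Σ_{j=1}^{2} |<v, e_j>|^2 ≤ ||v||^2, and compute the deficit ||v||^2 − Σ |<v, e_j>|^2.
Σ |<v, e_j>|^2 = 113/10; ||v||^2 = 14; deficit = 27/10

Write each e_j = u_j / sqrt(<u_j, u_j>) where u_j is the displayed integer vector. Then <v, e_j> = <v, u_j> / sqrt(<u_j, u_j>), so |<v, e_j>|^2 = <v, u_j>^2 / <u_j, u_j>.
Coefficients: <v, e_1> = -3/sqrt(6), <v, e_2> = 7/sqrt(5).
Square and sum: Σ |<v, e_j>|^2 = 113/10.
Compute ||v||^2 = v·v = 14.
Deficit = 14 − 113/10 = 27/10 ≥ 0, confirming Bessel's inequality. (The deficit equals ||v − Σ <v,e_j> e_j||^2, the squared distance from v to span{e_j}.)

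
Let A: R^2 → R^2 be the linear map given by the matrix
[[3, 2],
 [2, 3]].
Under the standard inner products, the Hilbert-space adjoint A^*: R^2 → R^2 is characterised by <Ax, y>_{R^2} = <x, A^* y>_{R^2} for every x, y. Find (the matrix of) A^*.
A^* = A^T =
[[3, 2],
 [2, 3]]

For real matrices with standard dot products, the defining identity <Ax, y> = <x, A^* y> gives (Ax)^T y = x^T (A^*) y, i.e. x^T A^T y = x^T (A^*) y. Since this holds for all x, y, we must have A^* = A^T. Therefore
A^* =
[[3, 2],
 [2, 3]].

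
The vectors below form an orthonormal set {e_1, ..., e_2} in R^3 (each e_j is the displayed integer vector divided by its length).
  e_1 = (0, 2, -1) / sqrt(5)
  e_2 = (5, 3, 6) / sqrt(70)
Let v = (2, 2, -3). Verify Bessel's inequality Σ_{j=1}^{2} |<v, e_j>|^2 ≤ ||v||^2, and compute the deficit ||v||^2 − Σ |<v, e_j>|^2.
Σ |<v, e_j>|^2 = 69/7; ||v||^2 = 17; deficit = 50/7

Write each e_j = u_j / sqrt(<u_j, u_j>) where u_j is the displayed integer vector. Then <v, e_j> = <v, u_j> / sqrt(<u_j, u_j>), so |<v, e_j>|^2 = <v, u_j>^2 / <u_j, u_j>.
Coefficients: <v, e_1> = 7/sqrt(5), <v, e_2> = -2/sqrt(70).
Square and sum: Σ |<v, e_j>|^2 = 69/7.
Compute ||v||^2 = v·v = 17.
Deficit = 17 − 69/7 = 50/7 ≥ 0, confirming Bessel's inequality. (The deficit equals ||v − Σ <v,e_j> e_j||^2, the squared distance from v to span{e_j}.)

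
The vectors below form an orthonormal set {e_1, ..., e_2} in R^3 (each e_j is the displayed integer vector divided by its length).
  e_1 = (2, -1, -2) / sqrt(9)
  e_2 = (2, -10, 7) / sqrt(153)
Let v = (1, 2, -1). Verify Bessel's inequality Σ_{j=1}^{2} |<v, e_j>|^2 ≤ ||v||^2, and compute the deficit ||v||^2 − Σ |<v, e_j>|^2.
Σ |<v, e_j>|^2 = 77/17; ||v||^2 = 6; deficit = 25/17

Write each e_j = u_j / sqrt(<u_j, u_j>) where u_j is the displayed integer vector. Then <v, e_j> = <v, u_j> / sqrt(<u_j, u_j>), so |<v, e_j>|^2 = <v, u_j>^2 / <u_j, u_j>.
Coefficients: <v, e_1> = 2/sqrt(9), <v, e_2> = -25/sqrt(153).
Square and sum: Σ |<v, e_j>|^2 = 77/17.
Compute ||v||^2 = v·v = 6.
Deficit = 6 − 77/17 = 25/17 ≥ 0, confirming Bessel's inequality. (The deficit equals ||v − Σ <v,e_j> e_j||^2, the squared distance from v to span{e_j}.)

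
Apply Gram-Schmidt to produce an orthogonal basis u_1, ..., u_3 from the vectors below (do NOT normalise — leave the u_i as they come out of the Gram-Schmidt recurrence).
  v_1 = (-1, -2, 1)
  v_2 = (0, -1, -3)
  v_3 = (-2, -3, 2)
Orthogonal basis:
  u_1 = (-1, -2, 1)
  u_2 = (-1/6, -4/3, -17/6)
  u_3 = (-21/59, 9/59, -3/59)

Apply the Gram-Schmidt recurrence
  u_1 = v_1
  u_i = v_i − Σ_{j<i} ((v_i · u_j) / (u_j · u_j)) · u_j.

Step by step this gives:
  u_1 = (-1, -2, 1)
  u_2 = (-1/6, -4/3, -17/6)
  u_3 = (-21/59, 9/59, -3/59)

Orthogonality check:
  u_2 · u_1 = 0 (should be 0)
  u_3 · u_1 = 0 (should be 0)
  u_3 · u_2 = 0 (should be 0)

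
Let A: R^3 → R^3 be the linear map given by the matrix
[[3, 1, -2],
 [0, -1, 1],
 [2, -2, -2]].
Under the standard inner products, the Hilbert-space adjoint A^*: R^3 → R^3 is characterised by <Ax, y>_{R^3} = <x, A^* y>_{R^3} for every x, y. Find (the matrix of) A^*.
A^* = A^T =
[[3, 0, 2],
 [1, -1, -2],
 [-2, 1, -2]]

For real matrices with standard dot products, the defining identity <Ax, y> = <x, A^* y> gives (Ax)^T y = x^T (A^*) y, i.e. x^T A^T y = x^T (A^*) y. Since this holds for all x, y, we must have A^* = A^T. Therefore
A^* =
[[3, 0, 2],
 [1, -1, -2],
 [-2, 1, -2]].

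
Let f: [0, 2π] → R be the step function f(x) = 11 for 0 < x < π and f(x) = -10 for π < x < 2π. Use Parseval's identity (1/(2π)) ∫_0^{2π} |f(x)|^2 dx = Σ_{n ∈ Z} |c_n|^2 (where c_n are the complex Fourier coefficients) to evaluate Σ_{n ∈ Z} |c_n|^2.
Σ |c_n|^2 = 221/2

Parseval equates the L^2 energy of f (normalised by 1/(2π)) with the ℓ^2 sum of its Fourier coefficients: (1/(2π)) ∫_0^{2π} |f|^2 = Σ |c_n|^2.
Compute the left side: (1/(2π)) [∫_0^π 11^2 dx + ∫_π^{2π} (-10)^2 dx] = (1/(2π)) · (121π + 100π) = (121 + 100)/2 = 221/2.
So Σ_{n ∈ Z} |c_n|^2 = 221/2.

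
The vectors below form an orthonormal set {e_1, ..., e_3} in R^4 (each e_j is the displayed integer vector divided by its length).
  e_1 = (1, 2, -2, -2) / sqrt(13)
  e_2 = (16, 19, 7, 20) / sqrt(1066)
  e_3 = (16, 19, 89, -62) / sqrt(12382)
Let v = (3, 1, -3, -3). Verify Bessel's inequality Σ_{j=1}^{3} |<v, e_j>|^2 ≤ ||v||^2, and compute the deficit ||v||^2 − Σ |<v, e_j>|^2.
Σ |<v, e_j>|^2 = 3387/151; ||v||^2 = 28; deficit = 841/151

Write each e_j = u_j / sqrt(<u_j, u_j>) where u_j is the displayed integer vector. Then <v, e_j> = <v, u_j> / sqrt(<u_j, u_j>), so |<v, e_j>|^2 = <v, u_j>^2 / <u_j, u_j>.
Coefficients: <v, e_1> = 17/sqrt(13), <v, e_2> = -14/sqrt(1066), <v, e_3> = -14/sqrt(12382).
Square and sum: Σ |<v, e_j>|^2 = 3387/151.
Compute ||v||^2 = v·v = 28.
Deficit = 28 − 3387/151 = 841/151 ≥ 0, confirming Bessel's inequality. (The deficit equals ||v − Σ <v,e_j> e_j||^2, the squared distance from v to span{e_j}.)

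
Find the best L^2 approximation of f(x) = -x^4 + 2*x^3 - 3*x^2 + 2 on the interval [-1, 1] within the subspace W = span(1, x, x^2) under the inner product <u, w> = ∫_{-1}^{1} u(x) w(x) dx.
g(x) = -27*x^2/7 + 6*x/5 + 73/35

The best approximation g ∈ W is the orthogonal projection of f onto W. Writing g = a_0 + a_1 x + a_2 x^2, the coefficients solve the normal equations G · a = b where
  G_{ij} = <φ_i, φ_j> and b_i = <f, φ_i>, with φ_0 = 1, φ_1 = x, φ_2 = x^2.
G =
  [2, 0, 2/3]
  [0, 2/3, 0]
  [2/3, 0, 2/5],
b = (8/5, 4/5, -16/105).
Solving gives a_0 = 73/35, a_1 = 6/5, a_2 = -27/7, so
  g(x) = -27*x^2/7 + 6*x/5 + 73/35.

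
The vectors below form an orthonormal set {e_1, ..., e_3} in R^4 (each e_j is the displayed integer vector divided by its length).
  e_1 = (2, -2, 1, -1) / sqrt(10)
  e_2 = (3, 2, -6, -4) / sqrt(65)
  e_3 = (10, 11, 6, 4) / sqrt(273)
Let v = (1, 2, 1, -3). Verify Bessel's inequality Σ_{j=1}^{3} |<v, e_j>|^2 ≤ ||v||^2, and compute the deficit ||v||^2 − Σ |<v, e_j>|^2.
Σ |<v, e_j>|^2 = 115/21; ||v||^2 = 15; deficit = 200/21

Write each e_j = u_j / sqrt(<u_j, u_j>) where u_j is the displayed integer vector. Then <v, e_j> = <v, u_j> / sqrt(<u_j, u_j>), so |<v, e_j>|^2 = <v, u_j>^2 / <u_j, u_j>.
Coefficients: <v, e_1> = 2/sqrt(10), <v, e_2> = 13/sqrt(65), <v, e_3> = 26/sqrt(273).
Square and sum: Σ |<v, e_j>|^2 = 115/21.
Compute ||v||^2 = v·v = 15.
Deficit = 15 − 115/21 = 200/21 ≥ 0, confirming Bessel's inequality. (The deficit equals ||v − Σ <v,e_j> e_j||^2, the squared distance from v to span{e_j}.)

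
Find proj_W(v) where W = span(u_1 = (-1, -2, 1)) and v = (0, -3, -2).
proj_W(v) = (-2/3, -4/3, 2/3)

Set up U = [u_1 | ... | u_1] ∈ R^(3×1). The projector onto W = col(U) is P = U (U^T U)^(-1) U^T.
Compute U^T U =
  [6],
and U^T v = (4).
Solve U^T U · c = U^T v for the coefficients: c = (2/3). The projection is proj_W(v) = U c.
Check: (v - proj_W(v)) · u_1 = 0  (should be 0).
Result: proj_W(v) = (-2/3, -4/3, 2/3).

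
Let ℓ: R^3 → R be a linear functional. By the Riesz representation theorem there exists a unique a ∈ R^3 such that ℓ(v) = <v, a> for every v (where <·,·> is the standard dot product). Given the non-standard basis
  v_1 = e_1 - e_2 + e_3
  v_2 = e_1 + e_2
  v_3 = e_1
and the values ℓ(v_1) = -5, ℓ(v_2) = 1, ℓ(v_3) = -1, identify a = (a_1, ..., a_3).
a = (-1, 2, -2)

Write a = (a_1, ..., a_3) in the standard basis. For each basis vector v_i, ℓ(v_i) = <v_i, a> is a linear equation in the a_j's. Collect the n equations into a matrix system V a = ℓ, where row i of V is v_i (expressed in the standard basis). Since V is invertible (lower-triangular with 1s on the diagonal, up to permutation), solve by back-substitution:
  V =
[[1, -1, 1],
 [1, 1, 0],
 [1, 0, 0]]
  V a = (-5, 1, -1)
Solving gives a = (-1, 2, -2).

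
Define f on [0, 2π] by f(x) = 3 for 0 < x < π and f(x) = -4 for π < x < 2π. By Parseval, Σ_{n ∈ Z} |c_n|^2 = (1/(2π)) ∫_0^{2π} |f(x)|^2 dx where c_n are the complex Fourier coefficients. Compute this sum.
Σ |c_n|^2 = 25/2

Parseval equates the L^2 energy of f (normalised by 1/(2π)) with the ℓ^2 sum of its Fourier coefficients: (1/(2π)) ∫_0^{2π} |f|^2 = Σ |c_n|^2.
Compute the left side: (1/(2π)) [∫_0^π 3^2 dx + ∫_π^{2π} (-4)^2 dx] = (1/(2π)) · (9π + 16π) = (9 + 16)/2 = 25/2.
So Σ_{n ∈ Z} |c_n|^2 = 25/2.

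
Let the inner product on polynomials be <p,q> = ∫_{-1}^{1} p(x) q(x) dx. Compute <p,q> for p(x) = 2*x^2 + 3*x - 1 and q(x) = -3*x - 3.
<p,q> = -4

Expand the product: p(x)·q(x) = -6*x^3 - 15*x^2 - 6*x + 3.
∫_{-1}^{1} of each monomial x^k gives [2/(k+1) if k even, 0 if k odd]. Integrating term-by-term (or equivalently evaluating the antiderivative F(x) = -3*x^4/2 - 5*x^3 - 3*x^2 + 3*x at the endpoints):
  F(1) − F(−1) = -13/2 − (-5/2) = -4.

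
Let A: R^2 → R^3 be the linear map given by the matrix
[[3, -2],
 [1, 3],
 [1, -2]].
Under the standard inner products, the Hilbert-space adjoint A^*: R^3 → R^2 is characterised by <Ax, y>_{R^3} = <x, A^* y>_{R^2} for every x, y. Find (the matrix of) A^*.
A^* = A^T =
[[3, 1, 1],
 [-2, 3, -2]]

For real matrices with standard dot products, the defining identity <Ax, y> = <x, A^* y> gives (Ax)^T y = x^T (A^*) y, i.e. x^T A^T y = x^T (A^*) y. Since this holds for all x, y, we must have A^* = A^T. Therefore
A^* =
[[3, 1, 1],
 [-2, 3, -2]].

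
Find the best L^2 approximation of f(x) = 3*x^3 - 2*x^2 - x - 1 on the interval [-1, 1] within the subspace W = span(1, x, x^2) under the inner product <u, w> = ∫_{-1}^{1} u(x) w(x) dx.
g(x) = -2*x^2 + 4*x/5 - 1

The best approximation g ∈ W is the orthogonal projection of f onto W. Writing g = a_0 + a_1 x + a_2 x^2, the coefficients solve the normal equations G · a = b where
  G_{ij} = <φ_i, φ_j> and b_i = <f, φ_i>, with φ_0 = 1, φ_1 = x, φ_2 = x^2.
G =
  [2, 0, 2/3]
  [0, 2/3, 0]
  [2/3, 0, 2/5],
b = (-10/3, 8/15, -22/15).
Solving gives a_0 = -1, a_1 = 4/5, a_2 = -2, so
  g(x) = -2*x^2 + 4*x/5 - 1.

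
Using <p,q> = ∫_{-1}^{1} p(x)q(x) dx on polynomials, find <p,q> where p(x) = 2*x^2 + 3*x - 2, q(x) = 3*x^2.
<p,q> = -8/5

Expand the product: p(x)·q(x) = 6*x^4 + 9*x^3 - 6*x^2.
∫_{-1}^{1} of each monomial x^k gives [2/(k+1) if k even, 0 if k odd]. Integrating term-by-term (or equivalently evaluating the antiderivative F(x) = 6*x^5/5 + 9*x^4/4 - 2*x^3 at the endpoints):
  F(1) − F(−1) = 29/20 − (61/20) = -8/5.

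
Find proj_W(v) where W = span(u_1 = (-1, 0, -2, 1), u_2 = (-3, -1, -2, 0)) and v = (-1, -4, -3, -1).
proj_W(v) = (-101/35, -36/35, -58/35, -1/5)

Set up U = [u_1 | ... | u_2] ∈ R^(4×2). The projector onto W = col(U) is P = U (U^T U)^(-1) U^T.
Compute U^T U =
  [6, 7]
  [7, 14],
and U^T v = (6, 13).
Solve U^T U · c = U^T v for the coefficients: c = (-1/5, 36/35). The projection is proj_W(v) = U c.
Check: (v - proj_W(v)) · u_1 = 0  (should be 0).
Check: (v - proj_W(v)) · u_2 = 0  (should be 0).
Result: proj_W(v) = (-101/35, -36/35, -58/35, -1/5).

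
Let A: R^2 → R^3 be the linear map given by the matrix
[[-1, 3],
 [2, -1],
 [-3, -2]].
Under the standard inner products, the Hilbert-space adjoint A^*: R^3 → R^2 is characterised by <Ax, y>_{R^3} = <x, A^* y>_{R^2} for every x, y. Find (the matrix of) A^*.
A^* = A^T =
[[-1, 2, -3],
 [3, -1, -2]]

For real matrices with standard dot products, the defining identity <Ax, y> = <x, A^* y> gives (Ax)^T y = x^T (A^*) y, i.e. x^T A^T y = x^T (A^*) y. Since this holds for all x, y, we must have A^* = A^T. Therefore
A^* =
[[-1, 2, -3],
 [3, -1, -2]].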